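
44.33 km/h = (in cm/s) 1231. Check: 1 km/h = 0.27777778 m/s, so 44.33 km/h = 44.33 * 0.27777778 = 12.313889 m/s. 1 cm/s = 0.01 m/s, so 12.313889 m/s = 12.313889 / 0.01 = 1231.3889 cm/s ≈ 1231 cm/s (4 s.f.).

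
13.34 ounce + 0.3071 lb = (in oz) 18.25. Check: 1 ounce = 0.028349523 kg, so 13.34 ounce = 13.34 * 0.028349523 = 0.37818264 kg. 1 lb = 0.45359237 kg, so 0.3071 lb = 0.3071 * 0.45359237 = 0.13929822 kg. Sum: 0.37818264 + 0.13929822 = 0.51748086 kg. 1 oz = 0.028349523 kg, so 0.51748086 kg = 0.51748086 / 0.028349523 = 18.2536 oz ≈ 18.25 oz (4 s.f.).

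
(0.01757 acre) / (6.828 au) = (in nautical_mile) 3.759e-14. Check: 1 acre = 4046.8564 m^2, so 0.01757 acre = 0.01757 * 4046.8564 = 71.103267 m^2. 1 au = 1.4959787e+11 m, so 6.828 au = 6.828 * 1.4959787e+11 = 1.0214543e+12 m. Combine: 71.103267 m^2 / 1.0214543e+12 m = 6.960984e-11 m. 1 nautical_mile = 1852 m, so 6.960984e-11 m = 6.960984e-11 / 1852 = 3.7586307e-14 nautical_mile ≈ 3.759e-14 nautical_mile (4 s.f.).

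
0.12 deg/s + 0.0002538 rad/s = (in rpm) 1 deg/s = 0.017453293 rad/s, so 0.12 deg/s = 0.12 * 0.017453293 = 0.0020943951 rad/s. 0.0002538 rad/s is already in rad/s. Sum: 0.0020943951 + 0.0002538 = 0.0023481951 rad/s. 1 rpm = 0.10471976 rad/s, so 0.0023481951 rad/s = 0.0023481951 / 0.10471976 = 0.022423611 rpm ≈ 0.02242 rpm (4 s.f.). Final answer: 0.02242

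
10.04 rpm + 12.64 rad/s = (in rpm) 1 rpm = 0.10471976 rad/s, so 10.04 rpm = 10.04 * 0.10471976 = 1.0513863 rad/s. 12.64 rad/s is already in rad/s. Sum: 1.0513863 + 12.64 = 13.691386 rad/s. 1 rpm = 0.10471976 rad/s, so 13.691386 rad/s = 13.691386 / 0.10471976 = 130.74311 rpm ≈ 130.7 rpm (4 s.f.). Final answer: 130.7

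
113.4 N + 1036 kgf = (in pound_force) 2309. Check: 113.4 N is already in N. 1 kgf = 9.80665 N, so 1036 kgf = 1036 * 9.80665 = 10159.689 N. Sum: 113.4 + 10159.689 = 10273.089 N. 1 pound_force = 4.4482216 N, so 10273.089 N = 10273.089 / 4.4482216 = 2309.4824 pound_force ≈ 2309 pound_force (4 s.f.).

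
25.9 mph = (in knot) 1 mph = 0.44704 m/s, so 25.9 mph = 25.9 * 0.44704 = 11.578336 m/s. 1 knot = 0.51444444 m/s, so 11.578336 m/s = 11.578336 / 0.51444444 = 22.506485 knot ≈ 22.51 knot (4 s.f.). Final answer: 22.51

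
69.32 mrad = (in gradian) 4.413. Check: 1 mrad = 0.001 rad, so 69.32 mrad = 69.32 * 0.001 = 0.06932 rad. 1 gradian = 0.015707963 rad, so 0.06932 rad = 0.06932 / 0.015707963 = 4.4130483 gradian ≈ 4.413 gradian (4 s.f.).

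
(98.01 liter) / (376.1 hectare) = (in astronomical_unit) 1 liter = 0.001 m^3, so 98.01 liter = 98.01 * 0.001 = 0.09801 m^3. 1 hectare = 10000 m^2, so 376.1 hectare = 376.1 * 10000 = 3761000 m^2. Combine: 0.09801 m^3 / 3761000 m^2 = 2.6059559e-08 m. 1 astronomical_unit = 1.4959787e+11 m, so 2.6059559e-08 m = 2.6059559e-08 / 1.4959787e+11 = 1.7419739e-19 astronomical_unit ≈ 1.742e-19 astronomical_unit (4 s.f.). Final answer: 1.742e-19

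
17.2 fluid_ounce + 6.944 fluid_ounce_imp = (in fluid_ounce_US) 23.87. Check: 1 fluid_ounce = 2.957353e-05 m^3, so 17.2 fluid_ounce = 17.2 * 2.957353e-05 = 0.00050866471 m^3. 1 fluid_ounce_imp = 2.8413063e-05 m^3, so 6.944 fluid_ounce_imp = 6.944 * 2.8413063e-05 = 0.00019730031 m^3. Sum: 0.00050866471 + 0.00019730031 = 0.00070596501 m^3. 1 fluid_ounce_US = 2.957353e-05 m^3, so 0.00070596501 m^3 = 0.00070596501 / 2.957353e-05 = 23.871517 fluid_ounce_US ≈ 23.87 fluid_ounce_US (4 s.f.).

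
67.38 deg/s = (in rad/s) 1 deg/s = 0.017453293 rad/s, so 67.38 deg/s = 67.38 * 0.017453293 = 1.1760028 rad/s. Result: 1.1760028 rad/s ≈ 1.176 rad/s (4 s.f.). Final answer: 1.176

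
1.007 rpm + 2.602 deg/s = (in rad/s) 1 rpm = 0.10471976 rad/s, so 1.007 rpm = 1.007 * 0.10471976 = 0.10545279 rad/s. 1 deg/s = 0.017453293 rad/s, so 2.602 deg/s = 2.602 * 0.017453293 = 0.045413467 rad/s. Sum: 0.10545279 + 0.045413467 = 0.15086626 rad/s. Result: 0.15086626 rad/s ≈ 0.1509 rad/s (4 s.f.). Final answer: 0.1509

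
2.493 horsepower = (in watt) 1859. Check: 1 horsepower = 745.69987 W, so 2.493 horsepower = 2.493 * 745.69987 = 1859.0298 W. 1859.0298 W = 1859.0298 watt ≈ 1859 watt (4 s.f.).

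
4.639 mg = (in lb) 1 mg = 1e-06 kg, so 4.639 mg = 4.639 * 1e-06 = 4.639e-06 kg. 1 lb = 0.45359237 kg, so 4.639e-06 kg = 4.639e-06 / 0.45359237 = 1.0227244e-05 lb ≈ 1.023e-05 lb (4 s.f.). Final answer: 1.023e-05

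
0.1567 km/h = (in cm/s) 4.353. Check: 1 km/h = 0.27777778 m/s, so 0.1567 km/h = 0.1567 * 0.27777778 = 0.043527778 m/s. 1 cm/s = 0.01 m/s, so 0.043527778 m/s = 0.043527778 / 0.01 = 4.3527778 cm/s ≈ 4.353 cm/s (4 s.f.).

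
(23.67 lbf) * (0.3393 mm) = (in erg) 3.572e+05. Check: 1 lbf = 4.4482216 N, so 23.67 lbf = 23.67 * 4.4482216 = 105.28941 N. 1 mm = 0.001 m, so 0.3393 mm = 0.3393 * 0.001 = 0.0003393 m. Combine: 105.28941 N * 0.0003393 m = 0.035724695 J. 1 erg = 1e-07 J, so 0.035724695 J = 0.035724695 / 1e-07 = 357246.95 erg ≈ 3.572e+05 erg (4 s.f.).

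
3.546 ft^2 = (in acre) 8.14e-05. Check: 1 ft^2 = 0.09290304 m^2, so 3.546 ft^2 = 3.546 * 0.09290304 = 0.32943418 m^2. 1 acre = 4046.8564 m^2, so 0.32943418 m^2 = 0.32943418 / 4046.8564 = 8.1404959e-05 acre ≈ 8.14e-05 acre (4 s.f.).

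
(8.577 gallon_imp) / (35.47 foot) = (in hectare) 1 gallon_imp = 0.00454609 m^3, so 8.577 gallon_imp = 8.577 * 0.00454609 = 0.038991814 m^3. 1 foot = 0.3048 m, so 35.47 foot = 35.47 * 0.3048 = 10.811256 m. Combine: 0.038991814 m^3 / 10.811256 m = 0.0036065943 m^2. 1 hectare = 10000 m^2, so 0.0036065943 m^2 = 0.0036065943 / 10000 = 3.6065943e-07 hectare ≈ 3.607e-07 hectare (4 s.f.). Final answer: 3.607e-07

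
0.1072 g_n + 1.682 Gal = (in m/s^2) 1.068. Check: 1 g_n = 9.80665 m/s^2, so 0.1072 g_n = 0.1072 * 9.80665 = 1.0512729 m/s^2. 1 Gal = 0.01 m/s^2, so 1.682 Gal = 1.682 * 0.01 = 0.01682 m/s^2. Sum: 1.0512729 + 0.01682 = 1.0680929 m/s^2. Result: 1.0680929 m/s^2 ≈ 1.068 m/s^2 (4 s.f.).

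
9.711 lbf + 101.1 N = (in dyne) 1 lbf = 4.4482216 N, so 9.711 lbf = 9.711 * 4.4482216 = 43.19668 N. 101.1 N is already in N. Sum: 43.19668 + 101.1 = 144.29668 N. 1 dyne = 1e-05 N, so 144.29668 N = 144.29668 / 1e-05 = 14429668 dyne ≈ 1.443e+07 dyne (4 s.f.). Final answer: 1.443e+07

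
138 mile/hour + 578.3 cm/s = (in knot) 131.2. Check: 1 mile/hour = 0.44704 m/s, so 138 mile/hour = 138 * 0.44704 = 61.69152 m/s. 1 cm/s = 0.01 m/s, so 578.3 cm/s = 578.3 * 0.01 = 5.783 m/s. Sum: 61.69152 + 5.783 = 67.47452 m/s. 1 knot = 0.51444444 m/s, so 67.47452 m/s = 67.47452 / 0.51444444 = 131.15997 knot ≈ 131.2 knot (4 s.f.).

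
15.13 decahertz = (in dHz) 1 decahertz = 10 Hz, so 15.13 decahertz = 15.13 * 10 = 151.3 Hz. 1 dHz = 0.1 Hz, so 151.3 Hz = 151.3 / 0.1 = 1513 dHz. Final answer: 1513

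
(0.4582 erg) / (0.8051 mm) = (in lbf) 1 erg = 1e-07 J, so 0.4582 erg = 0.4582 * 1e-07 = 4.582e-08 J. 1 mm = 0.001 m, so 0.8051 mm = 0.8051 * 0.001 = 0.0008051 m. Combine: 4.582e-08 J / 0.0008051 m = 5.6912185e-05 N. 1 lbf = 4.4482216 N, so 5.6912185e-05 N = 5.6912185e-05 / 4.4482216 = 1.2794368e-05 lbf ≈ 1.279e-05 lbf (4 s.f.). Final answer: 1.279e-05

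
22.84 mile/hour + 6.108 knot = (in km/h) 1 mile/hour = 0.44704 m/s, so 22.84 mile/hour = 22.84 * 0.44704 = 10.210394 m/s. 1 knot = 0.51444444 m/s, so 6.108 knot = 6.108 * 0.51444444 = 3.1422267 m/s. Sum: 10.210394 + 3.1422267 = 13.35262 m/s. 1 km/h = 0.27777778 m/s, so 13.35262 m/s = 13.35262 / 0.27777778 = 48.069433 km/h ≈ 48.07 km/h (4 s.f.). Final answer: 48.07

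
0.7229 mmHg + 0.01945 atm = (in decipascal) 2.067e+04. Check: 1 mmHg = 133.32237 Pa, so 0.7229 mmHg = 0.7229 * 133.32237 = 96.37874 Pa. 1 atm = 101325 Pa, so 0.01945 atm = 0.01945 * 101325 = 1970.7712 Pa. Sum: 96.37874 + 1970.7712 = 2067.15 Pa. 1 decipascal = 0.1 Pa, so 2067.15 Pa = 2067.15 / 0.1 = 20671.5 decipascal ≈ 2.067e+04 decipascal (4 s.f.).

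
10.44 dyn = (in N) 1 dyn = 1e-05 N, so 10.44 dyn = 10.44 * 1e-05 = 0.0001044 N. Result: 0.0001044 N. Final answer: 0.0001044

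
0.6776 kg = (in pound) 1.494. Check: 1 pound = 0.45359237 kg, so 0.6776 kg = 0.6776 / 0.45359237 = 1.4938523 pound ≈ 1.494 pound (4 s.f.).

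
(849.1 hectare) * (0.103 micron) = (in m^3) 0.8746. Check: 1 hectare = 10000 m^2, so 849.1 hectare = 849.1 * 10000 = 8491000 m^2. 1 micron = 1e-06 m, so 0.103 micron = 0.103 * 1e-06 = 1.03e-07 m. Combine: 8491000 m^2 * 1.03e-07 m = 0.874573 m^3. Result: 0.874573 m^3 ≈ 0.8746 m^3 (4 s.f.).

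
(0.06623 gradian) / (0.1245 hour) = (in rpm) 1 gradian = 0.015707963 rad, so 0.06623 gradian = 0.06623 * 0.015707963 = 0.0010403384 rad. 1 hour = 3600 s, so 0.1245 hour = 0.1245 * 3600 = 448.2 s. Combine: 0.0010403384 rad / 448.2 s = 2.3211477e-06 rad/s. 1 rpm = 0.10471976 rad/s, so 2.3211477e-06 rad/s = 2.3211477e-06 / 0.10471976 = 2.2165328e-05 rpm ≈ 2.217e-05 rpm (4 s.f.). Final answer: 2.217e-05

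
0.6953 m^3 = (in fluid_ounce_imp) 1 fluid_ounce_imp = 2.8413063e-05 m^3, so 0.6953 m^3 = 0.6953 / 2.8413063e-05 = 24471.139 fluid_ounce_imp ≈ 2.447e+04 fluid_ounce_imp (4 s.f.). Final answer: 2.447e+04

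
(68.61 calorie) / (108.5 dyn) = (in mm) 1 calorie = 4.184 J, so 68.61 calorie = 68.61 * 4.184 = 287.06424 J. 1 dyn = 1e-05 N, so 108.5 dyn = 108.5 * 1e-05 = 0.001085 N. Combine: 287.06424 J / 0.001085 N = 264575.34 m. 1 mm = 0.001 m, so 264575.34 m = 264575.34 / 0.001 = 2.6457534e+08 mm ≈ 2.646e+08 mm (4 s.f.). Final answer: 2.646e+08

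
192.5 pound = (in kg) 1 pound = 0.45359237 kg, so 192.5 pound = 192.5 * 0.45359237 = 87.316531 kg. Result: 87.316531 kg ≈ 87.32 kg (4 s.f.). Final answer: 87.32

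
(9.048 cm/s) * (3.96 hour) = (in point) 3.656e+06. Check: 1 cm/s = 0.01 m/s, so 9.048 cm/s = 9.048 * 0.01 = 0.09048 m/s. 1 hour = 3600 s, so 3.96 hour = 3.96 * 3600 = 14256 s. Combine: 0.09048 m/s * 14256 s = 1289.8829 m. 1 point = 0.00035277778 m, so 1289.8829 m = 1289.8829 / 0.00035277778 = 3656360.9 point ≈ 3.656e+06 point (4 s.f.).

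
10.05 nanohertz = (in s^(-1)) 1 nanohertz = 1e-09 Hz, so 10.05 nanohertz = 10.05 * 1e-09 = 1.005e-08 Hz. 1.005e-08 Hz = 1.005e-08 s^(-1). Final answer: 1.005e-08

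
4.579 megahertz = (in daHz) 4.579e+05. Check: 1 megahertz = 1000000 Hz, so 4.579 megahertz = 4.579 * 1000000 = 4579000 Hz. 1 daHz = 10 Hz, so 4579000 Hz = 4579000 / 10 = 457900 daHz ≈ 4.579e+05 daHz (4 s.f.).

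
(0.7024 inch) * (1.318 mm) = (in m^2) 2.351e-05. Check: 1 inch = 0.0254 m, so 0.7024 inch = 0.7024 * 0.0254 = 0.01784096 m. 1 mm = 0.001 m, so 1.318 mm = 1.318 * 0.001 = 0.001318 m. Combine: 0.01784096 m * 0.001318 m = 2.3514385e-05 m^2. Result: 2.3514385e-05 m^2 ≈ 2.351e-05 m^2 (4 s.f.).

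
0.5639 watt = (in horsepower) 0.5639 watt = 0.5639 W. 1 horsepower = 745.69987 W, so 0.5639 W = 0.5639 / 745.69987 = 0.00075620236 horsepower ≈ 0.0007562 horsepower (4 s.f.). Final answer: 0.0007562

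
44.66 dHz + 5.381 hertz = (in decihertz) 98.47. Check: 1 dHz = 0.1 Hz, so 44.66 dHz = 44.66 * 0.1 = 4.466 Hz. 5.381 hertz = 5.381 Hz. Sum: 4.466 + 5.381 = 9.847 Hz. 1 decihertz = 0.1 Hz, so 9.847 Hz = 9.847 / 0.1 = 98.47 decihertz.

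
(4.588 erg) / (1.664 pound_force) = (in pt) 0.0001757. Check: 1 erg = 1e-07 J, so 4.588 erg = 4.588 * 1e-07 = 4.588e-07 J. 1 pound_force = 4.4482216 N, so 1.664 pound_force = 1.664 * 4.4482216 = 7.4018408 N. Combine: 4.588e-07 J / 7.4018408 N = 6.1984581e-08 m. 1 pt = 0.00035277778 m, so 6.1984581e-08 m = 6.1984581e-08 / 0.00035277778 = 0.00017570432 pt ≈ 0.0001757 pt (4 s.f.).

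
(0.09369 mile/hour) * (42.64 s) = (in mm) 1786. Check: 1 mile/hour = 0.44704 m/s, so 0.09369 mile/hour = 0.09369 * 0.44704 = 0.041883178 m/s. 42.64 s is already in s. Combine: 0.041883178 m/s * 42.64 s = 1.7858987 m. 1 mm = 0.001 m, so 1.7858987 m = 1.7858987 / 0.001 = 1785.8987 mm ≈ 1786 mm (4 s.f.).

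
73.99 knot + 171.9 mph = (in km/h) 413.7. Check: 1 knot = 0.51444444 m/s, so 73.99 knot = 73.99 * 0.51444444 = 38.063744 m/s. 1 mph = 0.44704 m/s, so 171.9 mph = 171.9 * 0.44704 = 76.846176 m/s. Sum: 38.063744 + 76.846176 = 114.90992 m/s. 1 km/h = 0.27777778 m/s, so 114.90992 m/s = 114.90992 / 0.27777778 = 413.67571 km/h ≈ 413.7 km/h (4 s.f.).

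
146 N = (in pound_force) 32.82. Check: 1 pound_force = 4.4482216 N, so 146 N = 146 / 4.4482216 = 32.822106 pound_force ≈ 32.82 pound_force (4 s.f.).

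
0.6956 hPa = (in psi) 0.01009. Check: 1 hPa = 100 Pa, so 0.6956 hPa = 0.6956 * 100 = 69.56 Pa. 1 psi = 6894.7573 Pa, so 69.56 Pa = 69.56 / 6894.7573 = 0.010088825 psi ≈ 0.01009 psi (4 s.f.).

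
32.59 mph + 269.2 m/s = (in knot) 551.6. Check: 1 mph = 0.44704 m/s, so 32.59 mph = 32.59 * 0.44704 = 14.569034 m/s. 269.2 m/s is already in m/s. Sum: 14.569034 + 269.2 = 283.76903 m/s. 1 knot = 0.51444444 m/s, so 283.76903 m/s = 283.76903 / 0.51444444 = 551.60287 knot ≈ 551.6 knot (4 s.f.).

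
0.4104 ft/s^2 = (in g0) 1 ft/s^2 = 0.3048 m/s^2, so 0.4104 ft/s^2 = 0.4104 * 0.3048 = 0.12508992 m/s^2. 1 g0 = 9.80665 m/s^2, so 0.12508992 m/s^2 = 0.12508992 / 9.80665 = 0.012755622 g0 ≈ 0.01276 g0 (4 s.f.). Final answer: 0.01276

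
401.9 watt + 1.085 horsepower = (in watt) 401.9 watt = 401.9 W. 1 horsepower = 745.69987 W, so 1.085 horsepower = 1.085 * 745.69987 = 809.08436 W. Sum: 401.9 + 809.08436 = 1210.9844 W. 1210.9844 W = 1210.9844 watt ≈ 1211 watt (4 s.f.). Final answer: 1211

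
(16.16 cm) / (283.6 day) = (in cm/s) 1 cm = 0.01 m, so 16.16 cm = 16.16 * 0.01 = 0.1616 m. 1 day = 86400 s, so 283.6 day = 283.6 * 86400 = 24503040 s. Combine: 0.1616 m / 24503040 s = 6.5951e-09 m/s. 1 cm/s = 0.01 m/s, so 6.5951e-09 m/s = 6.5951e-09 / 0.01 = 6.5951e-07 cm/s ≈ 6.595e-07 cm/s (4 s.f.). Final answer: 6.595e-07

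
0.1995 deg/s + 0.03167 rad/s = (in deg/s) 1 deg/s = 0.017453293 rad/s, so 0.1995 deg/s = 0.1995 * 0.017453293 = 0.0034819319 rad/s. 0.03167 rad/s is already in rad/s. Sum: 0.0034819319 + 0.03167 = 0.035151932 rad/s. 1 deg/s = 0.017453293 rad/s, so 0.035151932 rad/s = 0.035151932 / 0.017453293 = 2.0140573 deg/s ≈ 2.014 deg/s (4 s.f.). Final answer: 2.014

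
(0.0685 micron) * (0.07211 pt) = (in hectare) 1 micron = 1e-06 m, so 0.0685 micron = 0.0685 * 1e-06 = 6.85e-08 m. 1 pt = 0.00035277778 m, so 0.07211 pt = 0.07211 * 0.00035277778 = 2.5438806e-05 m. Combine: 6.85e-08 m * 2.5438806e-05 m = 1.7425582e-12 m^2. 1 hectare = 10000 m^2, so 1.7425582e-12 m^2 = 1.7425582e-12 / 10000 = 1.7425582e-16 hectare ≈ 1.743e-16 hectare (4 s.f.). Final answer: 1.743e-16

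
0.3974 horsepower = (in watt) 296.3. Check: 1 horsepower = 745.69987 W, so 0.3974 horsepower = 0.3974 * 745.69987 = 296.34113 W. 296.34113 W = 296.34113 watt ≈ 296.3 watt (4 s.f.).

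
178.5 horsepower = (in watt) 1.331e+05. Check: 1 horsepower = 745.69987 W, so 178.5 horsepower = 178.5 * 745.69987 = 133107.43 W. 133107.43 W = 133107.43 watt ≈ 1.331e+05 watt (4 s.f.).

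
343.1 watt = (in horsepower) 343.1 watt = 343.1 W. 1 horsepower = 745.69987 W, so 343.1 W = 343.1 / 745.69987 = 0.46010468 horsepower ≈ 0.4601 horsepower (4 s.f.). Final answer: 0.4601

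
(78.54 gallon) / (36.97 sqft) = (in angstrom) 1 gallon = 0.0037854118 m^3, so 78.54 gallon = 78.54 * 0.0037854118 = 0.29730624 m^3. 1 sqft = 0.09290304 m^2, so 36.97 sqft = 36.97 * 0.09290304 = 3.4346254 m^2. Combine: 0.29730624 m^3 / 3.4346254 m^2 = 0.086561476 m. 1 angstrom = 1e-10 m, so 0.086561476 m = 0.086561476 / 1e-10 = 8.6561476e+08 angstrom ≈ 8.656e+08 angstrom (4 s.f.). Final answer: 8.656e+08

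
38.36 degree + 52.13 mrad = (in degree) 41.35. Check: 1 degree = 0.017453293 rad, so 38.36 degree = 38.36 * 0.017453293 = 0.6695083 rad. 1 mrad = 0.001 rad, so 52.13 mrad = 52.13 * 0.001 = 0.05213 rad. Sum: 0.6695083 + 0.05213 = 0.7216383 rad. 1 degree = 0.017453293 rad, so 0.7216383 rad = 0.7216383 / 0.017453293 = 41.346829 degree ≈ 41.35 degree (4 s.f.).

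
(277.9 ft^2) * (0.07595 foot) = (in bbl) 1 ft^2 = 0.09290304 m^2, so 277.9 ft^2 = 277.9 * 0.09290304 = 25.817755 m^2. 1 foot = 0.3048 m, so 0.07595 foot = 0.07595 * 0.3048 = 0.02314956 m. Combine: 25.817755 m^2 * 0.02314956 m = 0.59766966 m^3. 1 bbl = 0.15898729 m^3, so 0.59766966 m^3 = 0.59766966 / 0.15898729 = 3.7592291 bbl ≈ 3.759 bbl (4 s.f.). Final answer: 3.759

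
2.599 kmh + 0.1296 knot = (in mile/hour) 1.764. Check: 1 kmh = 0.27777778 m/s, so 2.599 kmh = 2.599 * 0.27777778 = 0.72194444 m/s. 1 knot = 0.51444444 m/s, so 0.1296 knot = 0.1296 * 0.51444444 = 0.066672 m/s. Sum: 0.72194444 + 0.066672 = 0.78861644 m/s. 1 mile/hour = 0.44704 m/s, so 0.78861644 m/s = 0.78861644 / 0.44704 = 1.7640847 mile/hour ≈ 1.764 mile/hour (4 s.f.).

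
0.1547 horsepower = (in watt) 115.4. Check: 1 horsepower = 745.69987 W, so 0.1547 horsepower = 0.1547 * 745.69987 = 115.35977 W. 115.35977 W = 115.35977 watt ≈ 115.4 watt (4 s.f.).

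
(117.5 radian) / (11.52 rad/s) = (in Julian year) 3.232e-07. Check: 117.5 radian = 117.5 rad. 11.52 rad/s is already in rad/s. Combine: 117.5 rad / 11.52 rad/s = 10.199653 s. 1 Julian year = 31557600 s, so 10.199653 s = 10.199653 / 31557600 = 3.2320749e-07 Julian year ≈ 3.232e-07 Julian year (4 s.f.).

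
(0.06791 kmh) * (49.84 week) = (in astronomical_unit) 3.801e-06. Check: 1 kmh = 0.27777778 m/s, so 0.06791 kmh = 0.06791 * 0.27777778 = 0.018863889 m/s. 1 week = 604800 s, so 49.84 week = 49.84 * 604800 = 30143232 s. Combine: 0.018863889 m/s * 30143232 s = 568618.58 m. 1 astronomical_unit = 1.4959787e+11 m, so 568618.58 m = 568618.58 / 1.4959787e+11 = 3.8009804e-06 astronomical_unit ≈ 3.801e-06 astronomical_unit (4 s.f.).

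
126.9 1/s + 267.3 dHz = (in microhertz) 126.9 1/s = 126.9 Hz. 1 dHz = 0.1 Hz, so 267.3 dHz = 267.3 * 0.1 = 26.73 Hz. Sum: 126.9 + 26.73 = 153.63 Hz. 1 microhertz = 1e-06 Hz, so 153.63 Hz = 153.63 / 1e-06 = 1.5363e+08 microhertz ≈ 1.536e+08 microhertz (4 s.f.). Final answer: 1.536e+08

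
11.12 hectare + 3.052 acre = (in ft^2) 1.33e+06. Check: 1 hectare = 10000 m^2, so 11.12 hectare = 11.12 * 10000 = 111200 m^2. 1 acre = 4046.8564 m^2, so 3.052 acre = 3.052 * 4046.8564 = 12351.006 m^2. Sum: 111200 + 12351.006 = 123551.01 m^2. 1 ft^2 = 0.09290304 m^2, so 123551.01 m^2 = 123551.01 / 0.09290304 = 1329892 ft^2 ≈ 1.33e+06 ft^2 (4 s.f.).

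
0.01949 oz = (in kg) 0.0005525. Check: 1 oz = 0.028349523 kg, so 0.01949 oz = 0.01949 * 0.028349523 = 0.00055253221 kg. Result: 0.00055253221 kg ≈ 0.0005525 kg (4 s.f.).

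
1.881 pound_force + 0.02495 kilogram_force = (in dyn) 8.612e+05. Check: 1 pound_force = 4.4482216 N, so 1.881 pound_force = 1.881 * 4.4482216 = 8.3671049 N. 1 kilogram_force = 9.80665 N, so 0.02495 kilogram_force = 0.02495 * 9.80665 = 0.24467592 N. Sum: 8.3671049 + 0.24467592 = 8.6117808 N. 1 dyn = 1e-05 N, so 8.6117808 N = 8.6117808 / 1e-05 = 861178.08 dyn ≈ 8.612e+05 dyn (4 s.f.).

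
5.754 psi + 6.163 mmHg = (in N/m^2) 1 psi = 6894.7573 Pa, so 5.754 psi = 5.754 * 6894.7573 = 39672.433 Pa. 1 mmHg = 133.32237 Pa, so 6.163 mmHg = 6.163 * 133.32237 = 821.66576 Pa. Sum: 39672.433 + 821.66576 = 40494.099 Pa. 40494.099 Pa = 40494.099 N/m^2 ≈ 4.049e+04 N/m^2 (4 s.f.). Final answer: 4.049e+04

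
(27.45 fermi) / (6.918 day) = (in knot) 8.927e-20. Check: 1 fermi = 1e-15 m, so 27.45 fermi = 27.45 * 1e-15 = 2.745e-14 m. 1 day = 86400 s, so 6.918 day = 6.918 * 86400 = 597715.2 s. Combine: 2.745e-14 m / 597715.2 s = 4.5924882e-20 m/s. 1 knot = 0.51444444 m/s, so 4.5924882e-20 m/s = 4.5924882e-20 / 0.51444444 = 8.9270829e-20 knot ≈ 8.927e-20 knot (4 s.f.).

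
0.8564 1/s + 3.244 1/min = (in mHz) 0.8564 1/s = 0.8564 Hz. 1 1/min = 0.016666667 Hz, so 3.244 1/min = 3.244 * 0.016666667 = 0.054066667 Hz. Sum: 0.8564 + 0.054066667 = 0.91046667 Hz. 1 mHz = 0.001 Hz, so 0.91046667 Hz = 0.91046667 / 0.001 = 910.46667 mHz ≈ 910.5 mHz (4 s.f.). Final answer: 910.5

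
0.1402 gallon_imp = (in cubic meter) 0.0006374. Check: 1 gallon_imp = 0.00454609 m^3, so 0.1402 gallon_imp = 0.1402 * 0.00454609 = 0.00063736182 m^3. 0.00063736182 m^3 = 0.00063736182 cubic meter ≈ 0.0006374 cubic meter (4 s.f.).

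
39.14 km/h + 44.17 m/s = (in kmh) 198.2. Check: 1 km/h = 0.27777778 m/s, so 39.14 km/h = 39.14 * 0.27777778 = 10.872222 m/s. 44.17 m/s is already in m/s. Sum: 10.872222 + 44.17 = 55.042222 m/s. 1 kmh = 0.27777778 m/s, so 55.042222 m/s = 55.042222 / 0.27777778 = 198.152 kmh ≈ 198.2 kmh (4 s.f.).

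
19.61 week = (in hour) 3294. Check: 1 week = 604800 s, so 19.61 week = 19.61 * 604800 = 11860128 s. 1 hour = 3600 s, so 11860128 s = 11860128 / 3600 = 3294.48 hour ≈ 3294 hour (4 s.f.).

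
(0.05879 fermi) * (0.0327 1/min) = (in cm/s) 1 fermi = 1e-15 m, so 0.05879 fermi = 0.05879 * 1e-15 = 5.879e-17 m. 1 1/min = 0.016666667 Hz, so 0.0327 1/min = 0.0327 * 0.016666667 = 0.000545 Hz. Combine: 5.879e-17 m * 0.000545 Hz = 3.204055e-20 m/s. 1 cm/s = 0.01 m/s, so 3.204055e-20 m/s = 3.204055e-20 / 0.01 = 3.204055e-18 cm/s ≈ 3.204e-18 cm/s (4 s.f.). Final answer: 3.204e-18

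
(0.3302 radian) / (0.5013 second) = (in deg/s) 0.3302 radian = 0.3302 rad. 0.5013 second = 0.5013 s. Combine: 0.3302 rad / 0.5013 s = 0.65868741 rad/s. 1 deg/s = 0.017453293 rad/s, so 0.65868741 rad/s = 0.65868741 / 0.017453293 = 37.740009 deg/s ≈ 37.74 deg/s (4 s.f.). Final answer: 37.74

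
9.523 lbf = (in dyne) 4.236e+06. Check: 1 lbf = 4.4482216 N, so 9.523 lbf = 9.523 * 4.4482216 = 42.360414 N. 1 dyne = 1e-05 N, so 42.360414 N = 42.360414 / 1e-05 = 4236041.4 dyne ≈ 4.236e+06 dyne (4 s.f.).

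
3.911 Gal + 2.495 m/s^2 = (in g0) 1 Gal = 0.01 m/s^2, so 3.911 Gal = 3.911 * 0.01 = 0.03911 m/s^2. 2.495 m/s^2 is already in m/s^2. Sum: 0.03911 + 2.495 = 2.53411 m/s^2. 1 g0 = 9.80665 m/s^2, so 2.53411 m/s^2 = 2.53411 / 9.80665 = 0.25840731 g0 ≈ 0.2584 g0 (4 s.f.). Final answer: 0.2584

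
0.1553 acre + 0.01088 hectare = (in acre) 1 acre = 4046.8564 m^2, so 0.1553 acre = 0.1553 * 4046.8564 = 628.4768 m^2. 1 hectare = 10000 m^2, so 0.01088 hectare = 0.01088 * 10000 = 108.8 m^2. Sum: 628.4768 + 108.8 = 737.2768 m^2. 1 acre = 4046.8564 m^2, so 737.2768 m^2 = 737.2768 / 4046.8564 = 0.18218507 acre ≈ 0.1822 acre (4 s.f.). Final answer: 0.1822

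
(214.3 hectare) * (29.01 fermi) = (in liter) 6.217e-05. Check: 1 hectare = 10000 m^2, so 214.3 hectare = 214.3 * 10000 = 2143000 m^2. 1 fermi = 1e-15 m, so 29.01 fermi = 29.01 * 1e-15 = 2.901e-14 m. Combine: 2143000 m^2 * 2.901e-14 m = 6.216843e-08 m^3. 1 liter = 0.001 m^3, so 6.216843e-08 m^3 = 6.216843e-08 / 0.001 = 6.216843e-05 liter ≈ 6.217e-05 liter (4 s.f.).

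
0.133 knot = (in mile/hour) 0.1531. Check: 1 knot = 0.51444444 m/s, so 0.133 knot = 0.133 * 0.51444444 = 0.068421111 m/s. 1 mile/hour = 0.44704 m/s, so 0.068421111 m/s = 0.068421111 / 0.44704 = 0.15305367 mile/hour ≈ 0.1531 mile/hour (4 s.f.).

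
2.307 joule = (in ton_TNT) 2.307 joule = 2.307 J. 1 ton_TNT = 4.184e+09 J, so 2.307 J = 2.307 / 4.184e+09 = 5.5138623e-10 ton_TNT ≈ 5.514e-10 ton_TNT (4 s.f.). Final answer: 5.514e-10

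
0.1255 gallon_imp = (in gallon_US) 1 gallon_imp = 0.00454609 m^3, so 0.1255 gallon_imp = 0.1255 * 0.00454609 = 0.0005705343 m^3. 1 gallon_US = 0.0037854118 m^3, so 0.0005705343 m^3 = 0.0005705343 / 0.0037854118 = 0.15071922 gallon_US ≈ 0.1507 gallon_US (4 s.f.). Final answer: 0.1507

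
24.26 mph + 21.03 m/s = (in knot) 61.96. Check: 1 mph = 0.44704 m/s, so 24.26 mph = 24.26 * 0.44704 = 10.84519 m/s. 21.03 m/s is already in m/s. Sum: 10.84519 + 21.03 = 31.87519 m/s. 1 knot = 0.51444444 m/s, so 31.87519 m/s = 31.87519 / 0.51444444 = 61.960413 knot ≈ 61.96 knot (4 s.f.).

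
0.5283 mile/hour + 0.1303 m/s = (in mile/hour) 0.8198. Check: 1 mile/hour = 0.44704 m/s, so 0.5283 mile/hour = 0.5283 * 0.44704 = 0.23617123 m/s. 0.1303 m/s is already in m/s. Sum: 0.23617123 + 0.1303 = 0.36647123 m/s. 1 mile/hour = 0.44704 m/s, so 0.36647123 m/s = 0.36647123 / 0.44704 = 0.8197728 mile/hour ≈ 0.8198 mile/hour (4 s.f.).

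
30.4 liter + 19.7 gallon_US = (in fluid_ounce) 1 liter = 0.001 m^3, so 30.4 liter = 30.4 * 0.001 = 0.0304 m^3. 1 gallon_US = 0.0037854118 m^3, so 19.7 gallon_US = 19.7 * 0.0037854118 = 0.074572612 m^3. Sum: 0.0304 + 0.074572612 = 0.10497261 m^3. 1 fluid_ounce = 2.957353e-05 m^3, so 0.10497261 m^3 = 0.10497261 / 2.957353e-05 = 3549.5463 fluid_ounce ≈ 3550 fluid_ounce (4 s.f.). Final answer: 3550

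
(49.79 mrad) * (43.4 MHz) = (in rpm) 1 mrad = 0.001 rad, so 49.79 mrad = 49.79 * 0.001 = 0.04979 rad. 1 MHz = 1000000 Hz, so 43.4 MHz = 43.4 * 1000000 = 43400000 Hz. Combine: 0.04979 rad * 43400000 Hz = 2160886 rad/s. 1 rpm = 0.10471976 rad/s, so 2160886 rad/s = 2160886 / 0.10471976 = 20634941 rpm ≈ 2.063e+07 rpm (4 s.f.). Final answer: 2.063e+07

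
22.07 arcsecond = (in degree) 1 arcsecond = 4.8481368e-06 rad, so 22.07 arcsecond = 22.07 * 4.8481368e-06 = 0.00010699838 rad. 1 degree = 0.017453293 rad, so 0.00010699838 rad = 0.00010699838 / 0.017453293 = 0.0061305556 degree ≈ 0.006131 degree (4 s.f.). Final answer: 0.006131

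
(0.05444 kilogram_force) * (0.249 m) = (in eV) 8.297e+17. Check: 1 kilogram_force = 9.80665 N, so 0.05444 kilogram_force = 0.05444 * 9.80665 = 0.53387403 N. 0.249 m is already in m. Combine: 0.53387403 N * 0.249 m = 0.13293463 J. 1 eV = 1.6021766e-19 J, so 0.13293463 J = 0.13293463 / 1.6021766e-19 = 8.2971271e+17 eV ≈ 8.297e+17 eV (4 s.f.).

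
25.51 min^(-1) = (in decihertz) 4.252. Check: 1 min^(-1) = 0.016666667 Hz, so 25.51 min^(-1) = 25.51 * 0.016666667 = 0.42516667 Hz. 1 decihertz = 0.1 Hz, so 0.42516667 Hz = 0.42516667 / 0.1 = 4.2516667 decihertz ≈ 4.252 decihertz (4 s.f.).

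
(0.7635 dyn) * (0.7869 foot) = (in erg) 1 dyn = 1e-05 N, so 0.7635 dyn = 0.7635 * 1e-05 = 7.635e-06 N. 1 foot = 0.3048 m, so 0.7869 foot = 0.7869 * 0.3048 = 0.23984712 m. Combine: 7.635e-06 N * 0.23984712 m = 1.8312328e-06 J. 1 erg = 1e-07 J, so 1.8312328e-06 J = 1.8312328e-06 / 1e-07 = 18.312328 erg ≈ 18.31 erg (4 s.f.). Final answer: 18.31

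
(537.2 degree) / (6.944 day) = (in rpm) 1 degree = 0.017453293 rad, so 537.2 degree = 537.2 * 0.017453293 = 9.3759087 rad. 1 day = 86400 s, so 6.944 day = 6.944 * 86400 = 599961.6 s. Combine: 9.3759087 rad / 599961.6 s = 1.5627515e-05 rad/s. 1 rpm = 0.10471976 rad/s, so 1.5627515e-05 rad/s = 1.5627515e-05 / 0.10471976 = 0.00014923177 rpm ≈ 0.0001492 rpm (4 s.f.). Final answer: 0.0001492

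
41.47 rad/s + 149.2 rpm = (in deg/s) 3271. Check: 41.47 rad/s is already in rad/s. 1 rpm = 0.10471976 rad/s, so 149.2 rpm = 149.2 * 0.10471976 = 15.624187 rad/s. Sum: 41.47 + 15.624187 = 57.094187 rad/s. 1 deg/s = 0.017453293 rad/s, so 57.094187 rad/s = 57.094187 / 0.017453293 = 3271.256 deg/s ≈ 3271 deg/s (4 s.f.).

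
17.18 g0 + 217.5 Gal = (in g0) 1 g0 = 9.80665 m/s^2, so 17.18 g0 = 17.18 * 9.80665 = 168.47825 m/s^2. 1 Gal = 0.01 m/s^2, so 217.5 Gal = 217.5 * 0.01 = 2.175 m/s^2. Sum: 168.47825 + 2.175 = 170.65325 m/s^2. 1 g0 = 9.80665 m/s^2, so 170.65325 m/s^2 = 170.65325 / 9.80665 = 17.401788 g0 ≈ 17.4 g0 (4 s.f.). Final answer: 17.4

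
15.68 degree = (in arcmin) 1 degree = 0.017453293 rad, so 15.68 degree = 15.68 * 0.017453293 = 0.27366763 rad. 1 arcmin = 0.00029088821 rad, so 0.27366763 rad = 0.27366763 / 0.00029088821 = 940.8 arcmin. Final answer: 940.8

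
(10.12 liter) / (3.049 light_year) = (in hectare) 3.508e-23. Check: 1 liter = 0.001 m^3, so 10.12 liter = 10.12 * 0.001 = 0.01012 m^3. 1 light_year = 9.4607305e+15 m, so 3.049 light_year = 3.049 * 9.4607305e+15 = 2.8845767e+16 m. Combine: 0.01012 m^3 / 2.8845767e+16 m = 3.5083137e-19 m^2. 1 hectare = 10000 m^2, so 3.5083137e-19 m^2 = 3.5083137e-19 / 10000 = 3.5083137e-23 hectare ≈ 3.508e-23 hectare (4 s.f.).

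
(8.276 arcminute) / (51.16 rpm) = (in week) 7.43e-10. Check: 1 arcminute = 0.00029088821 rad, so 8.276 arcminute = 8.276 * 0.00029088821 = 0.0024073908 rad. 1 rpm = 0.10471976 rad/s, so 51.16 rpm = 51.16 * 0.10471976 = 5.3574627 rad/s. Combine: 0.0024073908 rad / 5.3574627 rad/s = 0.00044935279 s. 1 week = 604800 s, so 0.00044935279 s = 0.00044935279 / 604800 = 7.429775e-10 week ≈ 7.43e-10 week (4 s.f.).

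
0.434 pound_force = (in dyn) 1 pound_force = 4.4482216 N, so 0.434 pound_force = 0.434 * 4.4482216 = 1.9305282 N. 1 dyn = 1e-05 N, so 1.9305282 N = 1.9305282 / 1e-05 = 193052.82 dyn ≈ 1.931e+05 dyn (4 s.f.). Final answer: 1.931e+05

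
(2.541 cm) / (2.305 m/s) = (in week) 1 cm = 0.01 m, so 2.541 cm = 2.541 * 0.01 = 0.02541 m. 2.305 m/s is already in m/s. Combine: 0.02541 m / 2.305 m/s = 0.011023861 s. 1 week = 604800 s, so 0.011023861 s = 0.011023861 / 604800 = 1.8227284e-08 week ≈ 1.823e-08 week (4 s.f.). Final answer: 1.823e-08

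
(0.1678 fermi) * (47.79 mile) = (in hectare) 1.291e-15. Check: 1 fermi = 1e-15 m, so 0.1678 fermi = 0.1678 * 1e-15 = 1.678e-16 m. 1 mile = 1609.344 m, so 47.79 mile = 47.79 * 1609.344 = 76910.55 m. Combine: 1.678e-16 m * 76910.55 m = 1.290559e-11 m^2. 1 hectare = 10000 m^2, so 1.290559e-11 m^2 = 1.290559e-11 / 10000 = 1.290559e-15 hectare ≈ 1.291e-15 hectare (4 s.f.).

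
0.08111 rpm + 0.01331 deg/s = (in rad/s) 1 rpm = 0.10471976 rad/s, so 0.08111 rpm = 0.08111 * 0.10471976 = 0.0084938193 rad/s. 1 deg/s = 0.017453293 rad/s, so 0.01331 deg/s = 0.01331 * 0.017453293 = 0.00023230332 rad/s. Sum: 0.0084938193 + 0.00023230332 = 0.0087261227 rad/s. Result: 0.0087261227 rad/s ≈ 0.008726 rad/s (4 s.f.). Final answer: 0.008726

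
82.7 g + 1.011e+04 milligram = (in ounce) 1 g = 0.001 kg, so 82.7 g = 82.7 * 0.001 = 0.0827 kg. 1 milligram = 1e-06 kg, so 1.011e+04 milligram = 1.011e+04 * 1e-06 = 0.01011 kg. Sum: 0.0827 + 0.01011 = 0.09281 kg. 1 ounce = 0.028349523 kg, so 0.09281 kg = 0.09281 / 0.028349523 = 3.2737764 ounce ≈ 3.274 ounce (4 s.f.). Final answer: 3.274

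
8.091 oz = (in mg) 1 oz = 0.028349523 kg, so 8.091 oz = 8.091 * 0.028349523 = 0.22937599 kg. 1 mg = 1e-06 kg, so 0.22937599 kg = 0.22937599 / 1e-06 = 229375.99 mg ≈ 2.294e+05 mg (4 s.f.). Final answer: 2.294e+05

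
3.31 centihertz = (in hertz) 0.0331. Check: 1 centihertz = 0.01 Hz, so 3.31 centihertz = 3.31 * 0.01 = 0.0331 Hz. 0.0331 Hz = 0.0331 hertz.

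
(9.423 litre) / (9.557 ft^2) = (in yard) 0.01161. Check: 1 litre = 0.001 m^3, so 9.423 litre = 9.423 * 0.001 = 0.009423 m^3. 1 ft^2 = 0.09290304 m^2, so 9.557 ft^2 = 9.557 * 0.09290304 = 0.88787435 m^2. Combine: 0.009423 m^3 / 0.88787435 m^2 = 0.010612988 m. 1 yard = 0.9144 m, so 0.010612988 m = 0.010612988 / 0.9144 = 0.011606505 yard ≈ 0.01161 yard (4 s.f.).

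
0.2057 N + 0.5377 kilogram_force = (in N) 0.2057 N is already in N. 1 kilogram_force = 9.80665 N, so 0.5377 kilogram_force = 0.5377 * 9.80665 = 5.2730357 N. Sum: 0.2057 + 5.2730357 = 5.4787357 N. Result: 5.4787357 N ≈ 5.479 N (4 s.f.). Final answer: 5.479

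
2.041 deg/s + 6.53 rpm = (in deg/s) 41.22. Check: 1 deg/s = 0.017453293 rad/s, so 2.041 deg/s = 2.041 * 0.017453293 = 0.03562217 rad/s. 1 rpm = 0.10471976 rad/s, so 6.53 rpm = 6.53 * 0.10471976 = 0.68382 rad/s. Sum: 0.03562217 + 0.68382 = 0.71944217 rad/s. 1 deg/s = 0.017453293 rad/s, so 0.71944217 rad/s = 0.71944217 / 0.017453293 = 41.221 deg/s ≈ 41.22 deg/s (4 s.f.).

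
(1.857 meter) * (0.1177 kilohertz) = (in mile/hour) 488.9. Check: 1.857 meter = 1.857 m. 1 kilohertz = 1000 Hz, so 0.1177 kilohertz = 0.1177 * 1000 = 117.7 Hz. Combine: 1.857 m * 117.7 Hz = 218.5689 m/s. 1 mile/hour = 0.44704 m/s, so 218.5689 m/s = 218.5689 / 0.44704 = 488.9247 mile/hour ≈ 488.9 mile/hour (4 s.f.).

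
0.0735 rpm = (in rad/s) 0.007697. Check: 1 rpm = 0.10471976 rad/s, so 0.0735 rpm = 0.0735 * 0.10471976 = 0.007696902 rad/s. Result: 0.007696902 rad/s ≈ 0.007697 rad/s (4 s.f.).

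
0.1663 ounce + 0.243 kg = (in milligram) 2.477e+05. Check: 1 ounce = 0.028349523 kg, so 0.1663 ounce = 0.1663 * 0.028349523 = 0.0047145257 kg. 0.243 kg is already in kg. Sum: 0.0047145257 + 0.243 = 0.24771453 kg. 1 milligram = 1e-06 kg, so 0.24771453 kg = 0.24771453 / 1e-06 = 247714.53 milligram ≈ 2.477e+05 milligram (4 s.f.).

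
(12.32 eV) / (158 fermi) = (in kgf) 1 eV = 1.6021766e-19 J, so 12.32 eV = 12.32 * 1.6021766e-19 = 1.9738816e-18 J. 1 fermi = 1e-15 m, so 158 fermi = 158 * 1e-15 = 1.58e-13 m. Combine: 1.9738816e-18 J / 1.58e-13 m = 1.2492922e-05 N. 1 kgf = 9.80665 N, so 1.2492922e-05 N = 1.2492922e-05 / 9.80665 = 1.2739235e-06 kgf ≈ 1.274e-06 kgf (4 s.f.). Final answer: 1.274e-06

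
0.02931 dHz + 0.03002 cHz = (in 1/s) 0.003231. Check: 1 dHz = 0.1 Hz, so 0.02931 dHz = 0.02931 * 0.1 = 0.002931 Hz. 1 cHz = 0.01 Hz, so 0.03002 cHz = 0.03002 * 0.01 = 0.0003002 Hz. Sum: 0.002931 + 0.0003002 = 0.0032312 Hz. 0.0032312 Hz = 0.0032312 1/s ≈ 0.003231 1/s (4 s.f.).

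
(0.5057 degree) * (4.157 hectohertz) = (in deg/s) 1 degree = 0.017453293 rad, so 0.5057 degree = 0.5057 * 0.017453293 = 0.00882613 rad. 1 hectohertz = 100 Hz, so 4.157 hectohertz = 4.157 * 100 = 415.7 Hz. Combine: 0.00882613 rad * 415.7 Hz = 3.6690223 rad/s. 1 deg/s = 0.017453293 rad/s, so 3.6690223 rad/s = 3.6690223 / 0.017453293 = 210.21949 deg/s ≈ 210.2 deg/s (4 s.f.). Final answer: 210.2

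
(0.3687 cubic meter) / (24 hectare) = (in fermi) 0.3687 cubic meter = 0.3687 m^3. 1 hectare = 10000 m^2, so 24 hectare = 24 * 10000 = 240000 m^2. Combine: 0.3687 m^3 / 240000 m^2 = 1.53625e-06 m. 1 fermi = 1e-15 m, so 1.53625e-06 m = 1.53625e-06 / 1e-15 = 1.53625e+09 fermi ≈ 1.536e+09 fermi (4 s.f.). Final answer: 1.536e+09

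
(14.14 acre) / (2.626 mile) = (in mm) 1 acre = 4046.8564 m^2, so 14.14 acre = 14.14 * 4046.8564 = 57222.55 m^2. 1 mile = 1609.344 m, so 2.626 mile = 2.626 * 1609.344 = 4226.1373 m. Combine: 57222.55 m^2 / 4226.1373 m = 13.540154 m. 1 mm = 0.001 m, so 13.540154 m = 13.540154 / 0.001 = 13540.154 mm ≈ 1.354e+04 mm (4 s.f.). Final answer: 1.354e+04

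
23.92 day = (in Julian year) 0.06549. Check: 1 day = 86400 s, so 23.92 day = 23.92 * 86400 = 2066688 s. 1 Julian year = 31557600 s, so 2066688 s = 2066688 / 31557600 = 0.065489391 Julian year ≈ 0.06549 Julian year (4 s.f.).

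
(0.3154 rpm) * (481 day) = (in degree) 1 rpm = 0.10471976 rad/s, so 0.3154 rpm = 0.3154 * 0.10471976 = 0.033028611 rad/s. 1 day = 86400 s, so 481 day = 481 * 86400 = 41558400 s. Combine: 0.033028611 rad/s * 41558400 s = 1372616.2 rad. 1 degree = 0.017453293 rad, so 1372616.2 rad = 1372616.2 / 0.017453293 = 78645116 degree ≈ 7.865e+07 degree (4 s.f.). Final answer: 7.865e+07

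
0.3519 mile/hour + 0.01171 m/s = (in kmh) 1 mile/hour = 0.44704 m/s, so 0.3519 mile/hour = 0.3519 * 0.44704 = 0.15731338 m/s. 0.01171 m/s is already in m/s. Sum: 0.15731338 + 0.01171 = 0.16902338 m/s. 1 kmh = 0.27777778 m/s, so 0.16902338 m/s = 0.16902338 / 0.27777778 = 0.60848415 kmh ≈ 0.6085 kmh (4 s.f.). Final answer: 0.6085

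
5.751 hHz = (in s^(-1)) 1 hHz = 100 Hz, so 5.751 hHz = 5.751 * 100 = 575.1 Hz. 575.1 Hz = 575.1 s^(-1). Final answer: 575.1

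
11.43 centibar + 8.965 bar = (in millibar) 9079. Check: 1 centibar = 1000 Pa, so 11.43 centibar = 11.43 * 1000 = 11430 Pa. 1 bar = 100000 Pa, so 8.965 bar = 8.965 * 100000 = 896500 Pa. Sum: 11430 + 896500 = 907930 Pa. 1 millibar = 100 Pa, so 907930 Pa = 907930 / 100 = 9079.3 millibar ≈ 9079 millibar (4 s.f.).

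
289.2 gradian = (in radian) 4.543. Check: 1 gradian = 0.015707963 rad, so 289.2 gradian = 289.2 * 0.015707963 = 4.542743 rad. 4.542743 rad = 4.542743 radian ≈ 4.543 radian (4 s.f.).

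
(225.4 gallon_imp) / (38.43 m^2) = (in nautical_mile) 1 gallon_imp = 0.00454609 m^3, so 225.4 gallon_imp = 225.4 * 0.00454609 = 1.0246887 m^3. 38.43 m^2 is already in m^2. Combine: 1.0246887 m^3 / 38.43 m^2 = 0.02666377 m. 1 nautical_mile = 1852 m, so 0.02666377 m = 0.02666377 / 1852 = 1.4397284e-05 nautical_mile ≈ 1.44e-05 nautical_mile (4 s.f.). Final answer: 1.44e-05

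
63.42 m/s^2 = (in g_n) 6.467. Check: 1 g_n = 9.80665 m/s^2, so 63.42 m/s^2 = 63.42 / 9.80665 = 6.4670402 g_n ≈ 6.467 g_n (4 s.f.).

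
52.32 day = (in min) 1 day = 86400 s, so 52.32 day = 52.32 * 86400 = 4520448 s. 1 min = 60 s, so 4520448 s = 4520448 / 60 = 75340.8 min ≈ 7.534e+04 min (4 s.f.). Final answer: 7.534e+04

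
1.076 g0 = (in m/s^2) 1 g0 = 9.80665 m/s^2, so 1.076 g0 = 1.076 * 9.80665 = 10.551955 m/s^2. Result: 10.551955 m/s^2 ≈ 10.55 m/s^2 (4 s.f.). Final answer: 10.55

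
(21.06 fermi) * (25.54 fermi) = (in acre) 1.329e-31. Check: 1 fermi = 1e-15 m, so 21.06 fermi = 21.06 * 1e-15 = 2.106e-14 m. 1 fermi = 1e-15 m, so 25.54 fermi = 25.54 * 1e-15 = 2.554e-14 m. Combine: 2.106e-14 m * 2.554e-14 m = 5.378724e-28 m^2. 1 acre = 4046.8564 m^2, so 5.378724e-28 m^2 = 5.378724e-28 / 4046.8564 = 1.3291116e-31 acre ≈ 1.329e-31 acre (4 s.f.).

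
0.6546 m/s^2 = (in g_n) 0.06675. Check: 1 g_n = 9.80665 m/s^2, so 0.6546 m/s^2 = 0.6546 / 9.80665 = 0.066750623 g_n ≈ 0.06675 g_n (4 s.f.).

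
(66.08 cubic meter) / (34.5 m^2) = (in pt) 66.08 cubic meter = 66.08 m^3. 34.5 m^2 is already in m^2. Combine: 66.08 m^3 / 34.5 m^2 = 1.9153623 m. 1 pt = 0.00035277778 m, so 1.9153623 m = 1.9153623 / 0.00035277778 = 5429.3735 pt ≈ 5429 pt (4 s.f.). Final answer: 5429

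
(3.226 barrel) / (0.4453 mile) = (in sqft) 1 barrel = 0.15898729 m^3, so 3.226 barrel = 3.226 * 0.15898729 = 0.51289301 m^3. 1 mile = 1609.344 m, so 0.4453 mile = 0.4453 * 1609.344 = 716.64088 m. Combine: 0.51289301 m^3 / 716.64088 m = 0.00071569042 m^2. 1 sqft = 0.09290304 m^2, so 0.00071569042 m^2 = 0.00071569042 / 0.09290304 = 0.0077036275 sqft ≈ 0.007704 sqft (4 s.f.). Final answer: 0.007704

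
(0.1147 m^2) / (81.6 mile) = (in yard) 9.552e-07. Check: 0.1147 m^2 is already in m^2. 1 mile = 1609.344 m, so 81.6 mile = 81.6 * 1609.344 = 131322.47 m. Combine: 0.1147 m^2 / 131322.47 m = 8.734225e-07 m. 1 yard = 0.9144 m, so 8.734225e-07 m = 8.734225e-07 / 0.9144 = 9.5518646e-07 yard ≈ 9.552e-07 yard (4 s.f.).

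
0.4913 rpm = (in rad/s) 0.05145. Check: 1 rpm = 0.10471976 rad/s, so 0.4913 rpm = 0.4913 * 0.10471976 = 0.051448816 rad/s. Result: 0.051448816 rad/s ≈ 0.05145 rad/s (4 s.f.).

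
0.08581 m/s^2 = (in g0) 0.00875. Check: 1 g0 = 9.80665 m/s^2, so 0.08581 m/s^2 = 0.08581 / 9.80665 = 0.0087501848 g0 ≈ 0.00875 g0 (4 s.f.).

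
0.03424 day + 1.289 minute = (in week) 0.005019. Check: 1 day = 86400 s, so 0.03424 day = 0.03424 * 86400 = 2958.336 s. 1 minute = 60 s, so 1.289 minute = 1.289 * 60 = 77.34 s. Sum: 2958.336 + 77.34 = 3035.676 s. 1 week = 604800 s, so 3035.676 s = 3035.676 / 604800 = 0.0050193056 week ≈ 0.005019 week (4 s.f.).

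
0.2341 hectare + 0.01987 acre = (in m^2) 2421. Check: 1 hectare = 10000 m^2, so 0.2341 hectare = 0.2341 * 10000 = 2341 m^2. 1 acre = 4046.8564 m^2, so 0.01987 acre = 0.01987 * 4046.8564 = 80.411037 m^2. Sum: 2341 + 80.411037 = 2421.411 m^2. Result: 2421.411 m^2 ≈ 2421 m^2 (4 s.f.).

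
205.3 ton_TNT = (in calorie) 1 ton_TNT = 4.184e+09 J, so 205.3 ton_TNT = 205.3 * 4.184e+09 = 8.589752e+11 J. 1 calorie = 4.184 J, so 8.589752e+11 J = 8.589752e+11 / 4.184 = 2.053e+11 calorie. Final answer: 2.053e+11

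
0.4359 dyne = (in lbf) 9.799e-07. Check: 1 dyne = 1e-05 N, so 0.4359 dyne = 0.4359 * 1e-05 = 4.359e-06 N. 1 lbf = 4.4482216 N, so 4.359e-06 N = 4.359e-06 / 4.4482216 = 9.7994218e-07 lbf ≈ 9.799e-07 lbf (4 s.f.).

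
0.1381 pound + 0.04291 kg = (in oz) 1 pound = 0.45359237 kg, so 0.1381 pound = 0.1381 * 0.45359237 = 0.062641106 kg. 0.04291 kg is already in kg. Sum: 0.062641106 + 0.04291 = 0.10555111 kg. 1 oz = 0.028349523 kg, so 0.10555111 kg = 0.10555111 / 0.028349523 = 3.7232057 oz ≈ 3.723 oz (4 s.f.). Final answer: 3.723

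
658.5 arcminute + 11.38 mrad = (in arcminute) 1 arcminute = 0.00029088821 rad, so 658.5 arcminute = 658.5 * 0.00029088821 = 0.19154989 rad. 1 mrad = 0.001 rad, so 11.38 mrad = 11.38 * 0.001 = 0.01138 rad. Sum: 0.19154989 + 0.01138 = 0.20292989 rad. 1 arcminute = 0.00029088821 rad, so 0.20292989 rad = 0.20292989 / 0.00029088821 = 697.62156 arcminute ≈ 697.6 arcminute (4 s.f.). Final answer: 697.6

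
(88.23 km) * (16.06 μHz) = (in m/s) 1.417. Check: 1 km = 1000 m, so 88.23 km = 88.23 * 1000 = 88230 m. 1 μHz = 1e-06 Hz, so 16.06 μHz = 16.06 * 1e-06 = 1.606e-05 Hz. Combine: 88230 m * 1.606e-05 Hz = 1.4169738 m/s. Result: 1.4169738 m/s ≈ 1.417 m/s (4 s.f.).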